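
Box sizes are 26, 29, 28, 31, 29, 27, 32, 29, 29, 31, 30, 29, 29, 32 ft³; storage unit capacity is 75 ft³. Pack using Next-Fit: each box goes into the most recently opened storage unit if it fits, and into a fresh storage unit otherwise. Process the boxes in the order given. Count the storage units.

7 storage units

26 ft³ → storage unit 1 (remaining 49 ft³)
29 ft³ → storage unit 1 (remaining 20 ft³)
28 ft³ → storage unit 2 (remaining 47 ft³)
31 ft³ → storage unit 2 (remaining 16 ft³)
29 ft³ → storage unit 3 (remaining 46 ft³)
27 ft³ → storage unit 3 (remaining 19 ft³)
32 ft³ → storage unit 4 (remaining 43 ft³)
29 ft³ → storage unit 4 (remaining 14 ft³)
29 ft³ → storage unit 5 (remaining 46 ft³)
31 ft³ → storage unit 5 (remaining 15 ft³)
30 ft³ → storage unit 6 (remaining 45 ft³)
29 ft³ → storage unit 6 (remaining 16 ft³)
29 ft³ → storage unit 7 (remaining 46 ft³)
32 ft³ → storage unit 7 (remaining 14 ft³)
Final storage units: [26,29] [28,31] [29,27] [32,29] [29,31] [30,29] [29,32].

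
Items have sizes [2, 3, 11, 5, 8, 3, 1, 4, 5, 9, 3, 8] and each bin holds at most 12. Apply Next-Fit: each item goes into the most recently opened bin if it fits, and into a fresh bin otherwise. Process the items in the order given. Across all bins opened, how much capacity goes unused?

bin 1: place 2, 10 left
bin 1: place 3, 7 left
bin 2: place 11, 1 left
bin 3: place 5, 7 left
bin 4: place 8, 4 left
bin 4: place 3, 1 left
bin 4: place 1, 0 left
bin 5: place 4, 8 left
bin 5: place 5, 3 left
bin 6: place 9, 3 left
bin 6: place 3, 0 left
bin 7: place 8, 4 left
7 bins × 12 = 84; used 62; unused 22.

22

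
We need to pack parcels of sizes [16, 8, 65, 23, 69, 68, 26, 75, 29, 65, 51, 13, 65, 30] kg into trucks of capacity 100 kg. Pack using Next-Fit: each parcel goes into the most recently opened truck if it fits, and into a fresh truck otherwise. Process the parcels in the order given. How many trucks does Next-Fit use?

Put 16 kg in truck 1; 84 kg remain.
Put 8 kg in truck 1; 76 kg remain.
Put 65 kg in truck 1; 11 kg remain.
Put 23 kg in truck 2; 77 kg remain.
Put 69 kg in truck 2; 8 kg remain.
Put 68 kg in truck 3; 32 kg remain.
Put 26 kg in truck 3; 6 kg remain.
Put 75 kg in truck 4; 25 kg remain.
Put 29 kg in truck 5; 71 kg remain.
Put 65 kg in truck 5; 6 kg remain.
Put 51 kg in truck 6; 49 kg remain.
Put 13 kg in truck 6; 36 kg remain.
Put 65 kg in truck 7; 35 kg remain.
Put 30 kg in truck 7; 5 kg remain.

7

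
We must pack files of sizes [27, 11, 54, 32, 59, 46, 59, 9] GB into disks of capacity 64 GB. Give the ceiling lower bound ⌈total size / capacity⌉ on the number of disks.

5

Total size = 27 + 11 + 54 + 32 + 59 + 46 + 59 + 9 = 297 GB.
⌈297 / 64⌉ = 5.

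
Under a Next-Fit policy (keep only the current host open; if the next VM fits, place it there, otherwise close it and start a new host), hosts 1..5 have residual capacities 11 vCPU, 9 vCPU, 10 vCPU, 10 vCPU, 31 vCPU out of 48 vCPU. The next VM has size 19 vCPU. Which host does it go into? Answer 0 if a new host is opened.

Next-Fit only looks at host 5, which has 31 vCPU free.
19 vCPU fits there.

5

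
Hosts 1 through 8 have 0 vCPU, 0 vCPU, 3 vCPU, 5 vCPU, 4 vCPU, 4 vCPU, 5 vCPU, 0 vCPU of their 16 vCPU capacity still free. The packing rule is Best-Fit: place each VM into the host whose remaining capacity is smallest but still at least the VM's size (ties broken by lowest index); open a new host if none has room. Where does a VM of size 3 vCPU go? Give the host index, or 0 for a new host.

Hosts with room: host 3 (3 vCPU), host 4 (5 vCPU), host 5 (4 vCPU), host 6 (4 vCPU), host 7 (5 vCPU).
Tightest fit is host 3 with 3 vCPU free.

3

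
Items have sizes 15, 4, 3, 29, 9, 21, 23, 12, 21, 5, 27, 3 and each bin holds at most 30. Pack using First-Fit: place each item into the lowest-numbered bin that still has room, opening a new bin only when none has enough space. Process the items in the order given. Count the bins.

7

Put 15 in bin 1; 15 remain.
Put 4 in bin 1; 11 remain.
Put 3 in bin 1; 8 remain.
Put 29 in bin 2; 1 remain.
Put 9 in bin 3; 21 remain.
Put 21 in bin 3; 0 remain.
Put 23 in bin 4; 7 remain.
Put 12 in bin 5; 18 remain.
Put 21 in bin 6; 9 remain.
Put 5 in bin 1; 3 remain.
Put 27 in bin 7; 3 remain.
Put 3 in bin 1; 0 remain.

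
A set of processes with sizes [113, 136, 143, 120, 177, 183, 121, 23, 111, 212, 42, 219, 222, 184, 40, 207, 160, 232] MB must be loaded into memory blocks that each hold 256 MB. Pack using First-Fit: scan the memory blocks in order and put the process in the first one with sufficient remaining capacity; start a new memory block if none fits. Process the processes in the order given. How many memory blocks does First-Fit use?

Put 113 MB in memory block 1; 143 MB remain.
Put 136 MB in memory block 1; 7 MB remain.
Put 143 MB in memory block 2; 113 MB remain.
Put 120 MB in memory block 3; 136 MB remain.
Put 177 MB in memory block 4; 79 MB remain.
Put 183 MB in memory block 5; 73 MB remain.
Put 121 MB in memory block 3; 15 MB remain.
Put 23 MB in memory block 2; 90 MB remain.
Put 111 MB in memory block 6; 145 MB remain.
Put 212 MB in memory block 7; 44 MB remain.
Put 42 MB in memory block 2; 48 MB remain.
Put 219 MB in memory block 8; 37 MB remain.
Put 222 MB in memory block 9; 34 MB remain.
Put 184 MB in memory block 10; 72 MB remain.
Put 40 MB in memory block 2; 8 MB remain.
Put 207 MB in memory block 11; 49 MB remain.
Put 160 MB in memory block 12; 96 MB remain.
Put 232 MB in memory block 13; 24 MB remain.

13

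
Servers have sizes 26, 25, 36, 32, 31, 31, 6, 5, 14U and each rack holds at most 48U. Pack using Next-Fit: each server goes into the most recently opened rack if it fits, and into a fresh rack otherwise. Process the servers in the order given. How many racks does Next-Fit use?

rack 1: place 26U, 22U left
rack 2: place 25U, 23U left
rack 3: place 36U, 12U left
rack 4: place 32U, 16U left
rack 5: place 31U, 17U left
rack 6: place 31U, 17U left
rack 6: place 6U, 11U left
rack 6: place 5U, 6U left
rack 7: place 14U, 34U left

7 racks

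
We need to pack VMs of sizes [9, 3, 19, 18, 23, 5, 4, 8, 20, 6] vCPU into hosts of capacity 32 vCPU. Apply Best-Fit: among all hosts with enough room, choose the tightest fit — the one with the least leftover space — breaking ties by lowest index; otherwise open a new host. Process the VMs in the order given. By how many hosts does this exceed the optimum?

Best-Fit: [9,3,19] [18,8,6] [23,5,4] [20] → 4 hosts.
Total size 115 vCPU; any packing needs at least ⌈115/32⌉ = 4 hosts.
So 4 is already optimal.

0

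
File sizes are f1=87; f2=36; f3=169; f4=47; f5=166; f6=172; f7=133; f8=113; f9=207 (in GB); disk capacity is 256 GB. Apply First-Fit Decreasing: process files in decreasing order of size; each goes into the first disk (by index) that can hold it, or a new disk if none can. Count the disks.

Sorted descending: 207, 172, 169, 166, 133, 113, 87, 47, 36.
disk 1: place 207 GB, 49 GB left
disk 2: place 172 GB, 84 GB left
disk 3: place 169 GB, 87 GB left
disk 4: place 166 GB, 90 GB left
disk 5: place 133 GB, 123 GB left
disk 5: place 113 GB, 10 GB left
disk 3: place 87 GB, 0 GB left
disk 1: place 47 GB, 2 GB left
disk 2: place 36 GB, 48 GB left

5 disks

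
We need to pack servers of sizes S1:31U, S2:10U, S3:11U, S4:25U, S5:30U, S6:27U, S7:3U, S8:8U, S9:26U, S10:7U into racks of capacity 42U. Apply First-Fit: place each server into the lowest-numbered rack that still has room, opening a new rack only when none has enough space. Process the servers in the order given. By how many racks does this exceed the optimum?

First-Fit: [31,10] [11,25,3] [30,8] [27,7] [26] → 5 racks.
Total size 178U; any packing needs at least ⌈178/42⌉ = 5 racks.
So 5 is already optimal.

0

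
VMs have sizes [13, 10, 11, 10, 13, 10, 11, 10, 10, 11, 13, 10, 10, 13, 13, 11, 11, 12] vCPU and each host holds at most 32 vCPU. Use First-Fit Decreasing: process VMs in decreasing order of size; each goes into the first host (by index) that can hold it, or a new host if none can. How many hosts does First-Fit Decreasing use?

Sorted descending: 13, 13, 13, 13, 13, 12, 11, 11, 11, 11, 11, 10, 10, 10, 10, 10, 10, 10.
13 vCPU → host 1 (remaining 19 vCPU)
13 vCPU → host 1 (remaining 6 vCPU)
13 vCPU → host 2 (remaining 19 vCPU)
13 vCPU → host 2 (remaining 6 vCPU)
13 vCPU → host 3 (remaining 19 vCPU)
12 vCPU → host 3 (remaining 7 vCPU)
11 vCPU → host 4 (remaining 21 vCPU)
11 vCPU → host 4 (remaining 10 vCPU)
11 vCPU → host 5 (remaining 21 vCPU)
11 vCPU → host 5 (remaining 10 vCPU)
11 vCPU → host 6 (remaining 21 vCPU)
10 vCPU → host 4 (remaining 0 vCPU)
10 vCPU → host 5 (remaining 0 vCPU)
10 vCPU → host 6 (remaining 11 vCPU)
10 vCPU → host 6 (remaining 1 vCPU)
10 vCPU → host 7 (remaining 22 vCPU)
10 vCPU → host 7 (remaining 12 vCPU)
10 vCPU → host 7 (remaining 2 vCPU)
Final hosts: [13,13] [13,13] [13,12] [11,11,10] [11,11,10] [11,10,10] [10,10,10].

7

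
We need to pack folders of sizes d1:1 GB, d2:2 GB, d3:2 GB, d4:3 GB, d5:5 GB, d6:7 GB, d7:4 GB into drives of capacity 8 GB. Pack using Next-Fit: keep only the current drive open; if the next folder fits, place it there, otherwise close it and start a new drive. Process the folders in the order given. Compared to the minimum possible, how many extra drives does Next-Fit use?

Next-Fit: [1,2,2,3] [5] [7] [4] → 4 drives.
Total size 24 GB; any packing needs at least ⌈24/8⌉ = 3 drives.
An optimal packing achieves that bound: [7,1] [5,3] [4,2,2] → 3 drives.
Excess: 4 − 3 = 1.

1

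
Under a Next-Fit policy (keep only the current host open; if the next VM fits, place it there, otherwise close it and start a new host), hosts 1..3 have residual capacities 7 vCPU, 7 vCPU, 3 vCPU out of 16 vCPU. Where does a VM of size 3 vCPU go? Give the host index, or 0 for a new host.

3

Next-Fit only looks at host 3, which has 3 vCPU free.
3 vCPU fits there.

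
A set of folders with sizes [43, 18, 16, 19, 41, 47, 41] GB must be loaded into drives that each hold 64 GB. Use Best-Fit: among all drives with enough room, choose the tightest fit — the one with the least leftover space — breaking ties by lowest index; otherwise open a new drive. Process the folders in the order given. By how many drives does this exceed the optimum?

Best-Fit: [43,18] [16,19] [41] [47] [41] → 5 drives.
Total size 225 GB; any packing needs at least ⌈225/64⌉ = 4 drives.
An optimal packing achieves that bound: [47,16] [43,19] [41,18] [41] → 4 drives.
Excess: 5 − 4 = 1.

1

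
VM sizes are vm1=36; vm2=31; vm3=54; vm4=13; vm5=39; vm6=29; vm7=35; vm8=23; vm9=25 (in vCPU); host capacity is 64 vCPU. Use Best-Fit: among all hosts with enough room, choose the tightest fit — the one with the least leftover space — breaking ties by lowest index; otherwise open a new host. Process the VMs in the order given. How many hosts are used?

Put vm1 (36 vCPU) in host 1; 28 vCPU remain.
Put vm2 (31 vCPU) in host 2; 33 vCPU remain.
Put vm3 (54 vCPU) in host 3; 10 vCPU remain.
Put vm4 (13 vCPU) in host 1; 15 vCPU remain.
Put vm5 (39 vCPU) in host 4; 25 vCPU remain.
Put vm6 (29 vCPU) in host 2; 4 vCPU remain.
Put vm7 (35 vCPU) in host 5; 29 vCPU remain.
Put vm8 (23 vCPU) in host 4; 2 vCPU remain.
Put vm9 (25 vCPU) in host 5; 4 vCPU remain.

5 hosts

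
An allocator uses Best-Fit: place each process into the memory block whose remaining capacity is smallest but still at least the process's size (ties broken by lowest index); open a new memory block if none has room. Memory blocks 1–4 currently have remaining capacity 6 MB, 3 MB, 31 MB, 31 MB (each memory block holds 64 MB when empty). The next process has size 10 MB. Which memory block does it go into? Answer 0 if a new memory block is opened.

Memory blocks with room: memory block 3 (31 MB), memory block 4 (31 MB).
Tightest fit is memory block 3 with 31 MB free.

3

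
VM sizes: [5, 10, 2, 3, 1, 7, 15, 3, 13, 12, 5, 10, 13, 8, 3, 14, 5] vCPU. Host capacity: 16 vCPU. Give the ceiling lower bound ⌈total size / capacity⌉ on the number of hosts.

9 hosts

Total size = 5 + 10 + 2 + 3 + 1 + 7 + 15 + 3 + 13 + 12 + 5 + 10 + 13 + 8 + 3 + 14 + 5 = 129 vCPU.
⌈129 / 16⌉ = 9.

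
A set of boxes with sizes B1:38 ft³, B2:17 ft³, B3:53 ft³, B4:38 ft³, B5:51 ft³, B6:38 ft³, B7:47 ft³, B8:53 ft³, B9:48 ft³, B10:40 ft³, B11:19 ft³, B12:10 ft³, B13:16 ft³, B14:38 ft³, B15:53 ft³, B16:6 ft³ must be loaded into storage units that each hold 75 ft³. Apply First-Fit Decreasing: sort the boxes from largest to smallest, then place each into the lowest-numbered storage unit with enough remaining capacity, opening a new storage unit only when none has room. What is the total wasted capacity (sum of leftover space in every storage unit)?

Sorted descending: 53, 53, 53, 51, 48, 47, 40, 38, 38, 38, 38, 19, 17, 16, 10, 6.
53 ft³ → storage unit 1 (remaining 22 ft³)
53 ft³ → storage unit 2 (remaining 22 ft³)
53 ft³ → storage unit 3 (remaining 22 ft³)
51 ft³ → storage unit 4 (remaining 24 ft³)
48 ft³ → storage unit 5 (remaining 27 ft³)
47 ft³ → storage unit 6 (remaining 28 ft³)
40 ft³ → storage unit 7 (remaining 35 ft³)
38 ft³ → storage unit 8 (remaining 37 ft³)
38 ft³ → storage unit 9 (remaining 37 ft³)
38 ft³ → storage unit 10 (remaining 37 ft³)
38 ft³ → storage unit 11 (remaining 37 ft³)
19 ft³ → storage unit 1 (remaining 3 ft³)
17 ft³ → storage unit 2 (remaining 5 ft³)
16 ft³ → storage unit 3 (remaining 6 ft³)
10 ft³ → storage unit 4 (remaining 14 ft³)
6 ft³ → storage unit 3 (remaining 0 ft³)
11 storage units × 75 ft³ = 825 ft³; used 565 ft³; unused 260 ft³.

260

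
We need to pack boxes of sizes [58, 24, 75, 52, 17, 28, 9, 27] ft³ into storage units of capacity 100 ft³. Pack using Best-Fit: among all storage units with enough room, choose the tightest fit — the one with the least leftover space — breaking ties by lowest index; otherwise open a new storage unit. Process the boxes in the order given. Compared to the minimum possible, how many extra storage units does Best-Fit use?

1

Best-Fit: [58,24,17] [75] [52,28,9] [27] → 4 storage units.
Total size 290 ft³; any packing needs at least ⌈290/100⌉ = 3 storage units.
An optimal packing achieves that bound: [75,24] [58,28,9] [52,27,17] → 3 storage units.
Excess: 4 − 3 = 1.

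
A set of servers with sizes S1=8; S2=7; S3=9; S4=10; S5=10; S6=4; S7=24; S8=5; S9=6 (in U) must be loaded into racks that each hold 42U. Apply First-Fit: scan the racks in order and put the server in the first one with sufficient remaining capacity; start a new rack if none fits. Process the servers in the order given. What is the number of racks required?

rack 1: place S1 (8U), 34U left
rack 1: place S2 (7U), 27U left
rack 1: place S3 (9U), 18U left
rack 1: place S4 (10U), 8U left
rack 2: place S5 (10U), 32U left
rack 1: place S6 (4U), 4U left
rack 2: place S7 (24U), 8U left
rack 2: place S8 (5U), 3U left
rack 3: place S9 (6U), 36U left

3 racks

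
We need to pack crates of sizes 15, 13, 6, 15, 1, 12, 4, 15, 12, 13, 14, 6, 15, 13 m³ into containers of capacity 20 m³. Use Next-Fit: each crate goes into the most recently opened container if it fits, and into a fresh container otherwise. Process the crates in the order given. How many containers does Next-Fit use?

10 containers

15 m³ → container 1 (remaining 5 m³)
13 m³ → container 2 (remaining 7 m³)
6 m³ → container 2 (remaining 1 m³)
15 m³ → container 3 (remaining 5 m³)
1 m³ → container 3 (remaining 4 m³)
12 m³ → container 4 (remaining 8 m³)
4 m³ → container 4 (remaining 4 m³)
15 m³ → container 5 (remaining 5 m³)
12 m³ → container 6 (remaining 8 m³)
13 m³ → container 7 (remaining 7 m³)
14 m³ → container 8 (remaining 6 m³)
6 m³ → container 8 (remaining 0 m³)
15 m³ → container 9 (remaining 5 m³)
13 m³ → container 10 (remaining 7 m³)
Final containers: [15] [13,6] [15,1] [12,4] [15] [12] [13] [14,6] [15] [13].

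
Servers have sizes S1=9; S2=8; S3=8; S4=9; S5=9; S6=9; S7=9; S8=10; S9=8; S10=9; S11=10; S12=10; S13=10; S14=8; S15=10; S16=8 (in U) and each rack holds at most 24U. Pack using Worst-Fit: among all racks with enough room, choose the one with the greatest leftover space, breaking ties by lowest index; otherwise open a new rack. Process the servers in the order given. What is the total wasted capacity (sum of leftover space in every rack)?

48

rack 1: place S1 (9U), 15U left
rack 1: place S2 (8U), 7U left
rack 2: place S3 (8U), 16U left
rack 2: place S4 (9U), 7U left
rack 3: place S5 (9U), 15U left
rack 3: place S6 (9U), 6U left
rack 4: place S7 (9U), 15U left
rack 4: place S8 (10U), 5U left
rack 5: place S9 (8U), 16U left
rack 5: place S10 (9U), 7U left
rack 6: place S11 (10U), 14U left
rack 6: place S12 (10U), 4U left
rack 7: place S13 (10U), 14U left
rack 7: place S14 (8U), 6U left
rack 8: place S15 (10U), 14U left
rack 8: place S16 (8U), 6U left
8 racks × 24U = 192U; used 144U; unused 48U.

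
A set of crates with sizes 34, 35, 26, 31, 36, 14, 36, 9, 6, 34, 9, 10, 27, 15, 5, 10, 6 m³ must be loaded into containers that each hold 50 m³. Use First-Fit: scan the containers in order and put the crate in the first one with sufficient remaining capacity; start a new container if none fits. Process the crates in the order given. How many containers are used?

Put 34 m³ in container 1; 16 m³ remain.
Put 35 m³ in container 2; 15 m³ remain.
Put 26 m³ in container 3; 24 m³ remain.
Put 31 m³ in container 4; 19 m³ remain.
Put 36 m³ in container 5; 14 m³ remain.
Put 14 m³ in container 1; 2 m³ remain.
Put 36 m³ in container 6; 14 m³ remain.
Put 9 m³ in container 2; 6 m³ remain.
Put 6 m³ in container 2; 0 m³ remain.
Put 34 m³ in container 7; 16 m³ remain.
Put 9 m³ in container 3; 15 m³ remain.
Put 10 m³ in container 3; 5 m³ remain.
Put 27 m³ in container 8; 23 m³ remain.
Put 15 m³ in container 4; 4 m³ remain.
Put 5 m³ in container 3; 0 m³ remain.
Put 10 m³ in container 5; 4 m³ remain.
Put 6 m³ in container 6; 8 m³ remain.

8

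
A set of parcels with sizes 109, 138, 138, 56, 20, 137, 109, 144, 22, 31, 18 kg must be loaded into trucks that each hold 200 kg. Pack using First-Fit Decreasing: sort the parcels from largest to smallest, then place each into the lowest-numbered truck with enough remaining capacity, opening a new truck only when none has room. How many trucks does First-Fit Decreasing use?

Sorted descending: 144, 138, 138, 137, 109, 109, 56, 31, 22, 20, 18.
truck 1: place 144 kg, 56 kg left
truck 2: place 138 kg, 62 kg left
truck 3: place 138 kg, 62 kg left
truck 4: place 137 kg, 63 kg left
truck 5: place 109 kg, 91 kg left
truck 6: place 109 kg, 91 kg left
truck 1: place 56 kg, 0 kg left
truck 2: place 31 kg, 31 kg left
truck 2: place 22 kg, 9 kg left
truck 3: place 20 kg, 42 kg left
truck 3: place 18 kg, 24 kg left
Final trucks: [144,56] [138,31,22] [138,20,18] [137] [109] [109].

6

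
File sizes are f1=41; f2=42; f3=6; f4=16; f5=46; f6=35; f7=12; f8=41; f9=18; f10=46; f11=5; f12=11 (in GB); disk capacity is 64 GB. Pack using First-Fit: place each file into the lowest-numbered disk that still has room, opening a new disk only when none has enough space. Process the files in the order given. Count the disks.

6

Put f1 (41 GB) in disk 1; 23 GB remain.
Put f2 (42 GB) in disk 2; 22 GB remain.
Put f3 (6 GB) in disk 1; 17 GB remain.
Put f4 (16 GB) in disk 1; 1 GB remain.
Put f5 (46 GB) in disk 3; 18 GB remain.
Put f6 (35 GB) in disk 4; 29 GB remain.
Put f7 (12 GB) in disk 2; 10 GB remain.
Put f8 (41 GB) in disk 5; 23 GB remain.
Put f9 (18 GB) in disk 3; 0 GB remain.
Put f10 (46 GB) in disk 6; 18 GB remain.
Put f11 (5 GB) in disk 2; 5 GB remain.
Put f12 (11 GB) in disk 4; 18 GB remain.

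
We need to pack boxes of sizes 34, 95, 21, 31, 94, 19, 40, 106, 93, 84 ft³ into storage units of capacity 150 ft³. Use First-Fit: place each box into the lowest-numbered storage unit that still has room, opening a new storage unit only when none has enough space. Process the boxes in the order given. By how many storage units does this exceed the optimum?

First-Fit: [34,95,21] [31,94,19] [40,106] [93] [84] → 5 storage units.
Total size 617 ft³; any packing needs at least ⌈617/150⌉ = 5 storage units.
So 5 is already optimal.

0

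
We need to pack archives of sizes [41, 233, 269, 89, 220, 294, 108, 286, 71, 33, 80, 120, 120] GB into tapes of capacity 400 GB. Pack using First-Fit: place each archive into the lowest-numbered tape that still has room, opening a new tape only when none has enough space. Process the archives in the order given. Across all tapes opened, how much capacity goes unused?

436

tape 1: place 41 GB, 359 GB left
tape 1: place 233 GB, 126 GB left
tape 2: place 269 GB, 131 GB left
tape 1: place 89 GB, 37 GB left
tape 3: place 220 GB, 180 GB left
tape 4: place 294 GB, 106 GB left
tape 2: place 108 GB, 23 GB left
tape 5: place 286 GB, 114 GB left
tape 3: place 71 GB, 109 GB left
tape 1: place 33 GB, 4 GB left
tape 3: place 80 GB, 29 GB left
tape 6: place 120 GB, 280 GB left
tape 6: place 120 GB, 160 GB left
6 tapes × 400 GB = 2400 GB; used 1964 GB; unused 436 GB.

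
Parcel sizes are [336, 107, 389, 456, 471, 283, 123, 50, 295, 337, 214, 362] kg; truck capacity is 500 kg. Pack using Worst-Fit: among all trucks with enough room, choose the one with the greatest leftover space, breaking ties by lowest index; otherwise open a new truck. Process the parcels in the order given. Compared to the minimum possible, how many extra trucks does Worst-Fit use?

1

Worst-Fit: [336,107] [389,50] [456] [471] [283,123] [295] [337] [214] [362] → 9 trucks.
8 parcels exceed 250 kg (half the capacity), and no two of those can share a truck, so at least 8 trucks are needed.
An optimal packing achieves that bound: [471] [456] [389,107] [362,123] [337,50] [336] [295] [283,214] → 8 trucks.
Excess: 9 − 8 = 1.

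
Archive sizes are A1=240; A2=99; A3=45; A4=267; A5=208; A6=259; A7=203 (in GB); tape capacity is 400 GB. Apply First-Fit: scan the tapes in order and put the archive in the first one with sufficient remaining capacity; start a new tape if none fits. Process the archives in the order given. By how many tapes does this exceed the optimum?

First-Fit: [240,99,45] [267] [208] [259] [203] → 5 tapes.
5 archives exceed 200 GB (half the capacity), and no two of those can share a tape, so at least 5 tapes are needed.
So 5 is already optimal.

0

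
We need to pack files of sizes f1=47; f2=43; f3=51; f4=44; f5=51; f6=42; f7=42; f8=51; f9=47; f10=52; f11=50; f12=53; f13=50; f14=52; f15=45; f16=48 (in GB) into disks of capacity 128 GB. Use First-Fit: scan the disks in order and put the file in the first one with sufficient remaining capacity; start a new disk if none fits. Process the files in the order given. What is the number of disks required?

8 disks

Put f1 (47 GB) in disk 1; 81 GB remain.
Put f2 (43 GB) in disk 1; 38 GB remain.
Put f3 (51 GB) in disk 2; 77 GB remain.
Put f4 (44 GB) in disk 2; 33 GB remain.
Put f5 (51 GB) in disk 3; 77 GB remain.
Put f6 (42 GB) in disk 3; 35 GB remain.
Put f7 (42 GB) in disk 4; 86 GB remain.
Put f8 (51 GB) in disk 4; 35 GB remain.
Put f9 (47 GB) in disk 5; 81 GB remain.
Put f10 (52 GB) in disk 5; 29 GB remain.
Put f11 (50 GB) in disk 6; 78 GB remain.
Put f12 (53 GB) in disk 6; 25 GB remain.
Put f13 (50 GB) in disk 7; 78 GB remain.
Put f14 (52 GB) in disk 7; 26 GB remain.
Put f15 (45 GB) in disk 8; 83 GB remain.
Put f16 (48 GB) in disk 8; 35 GB remain.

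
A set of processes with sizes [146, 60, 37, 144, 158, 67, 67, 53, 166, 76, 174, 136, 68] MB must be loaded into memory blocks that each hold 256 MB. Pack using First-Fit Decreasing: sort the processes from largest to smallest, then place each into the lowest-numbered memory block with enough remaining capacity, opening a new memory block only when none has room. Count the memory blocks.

Sorted descending: 174, 166, 158, 146, 144, 136, 76, 68, 67, 67, 60, 53, 37.
174 MB → memory block 1 (remaining 82 MB)
166 MB → memory block 2 (remaining 90 MB)
158 MB → memory block 3 (remaining 98 MB)
146 MB → memory block 4 (remaining 110 MB)
144 MB → memory block 5 (remaining 112 MB)
136 MB → memory block 6 (remaining 120 MB)
76 MB → memory block 1 (remaining 6 MB)
68 MB → memory block 2 (remaining 22 MB)
67 MB → memory block 3 (remaining 31 MB)
67 MB → memory block 4 (remaining 43 MB)
60 MB → memory block 5 (remaining 52 MB)
53 MB → memory block 6 (remaining 67 MB)
37 MB → memory block 4 (remaining 6 MB)
Final memory blocks: [174,76] [166,68] [158,67] [146,67,37] [144,60] [136,53].

6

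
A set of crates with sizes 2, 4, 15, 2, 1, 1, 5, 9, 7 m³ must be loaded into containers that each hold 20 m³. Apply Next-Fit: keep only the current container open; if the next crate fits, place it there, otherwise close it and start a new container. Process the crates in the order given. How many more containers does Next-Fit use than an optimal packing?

Next-Fit: [2,4] [15,2,1,1] [5,9] [7] → 4 containers.
Total size 46 m³; any packing needs at least ⌈46/20⌉ = 3 containers.
An optimal packing achieves that bound: [15,5] [9,7,4] [2,2,1,1] → 3 containers.
Excess: 4 − 3 = 1.

1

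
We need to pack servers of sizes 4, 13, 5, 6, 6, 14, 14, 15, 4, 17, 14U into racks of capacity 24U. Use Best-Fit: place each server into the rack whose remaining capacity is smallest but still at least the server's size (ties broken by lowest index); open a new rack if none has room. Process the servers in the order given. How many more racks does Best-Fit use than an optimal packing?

Best-Fit: [4,13,5] [6,6] [14] [14] [15,4] [17] [14] → 7 racks.
6 servers exceed 12U (half the capacity), and no two of those can share a rack, so at least 6 racks are needed.
An optimal packing achieves that bound: [17,6] [15,6] [14,5,4] [14,4] [14] [13] → 6 racks.
Excess: 7 − 6 = 1.

1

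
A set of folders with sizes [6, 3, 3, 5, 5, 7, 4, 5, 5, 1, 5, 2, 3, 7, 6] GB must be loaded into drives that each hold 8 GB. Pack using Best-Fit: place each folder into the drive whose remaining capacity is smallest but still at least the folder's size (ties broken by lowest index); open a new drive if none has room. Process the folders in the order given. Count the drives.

drive 1: place 6 GB, 2 GB left
drive 2: place 3 GB, 5 GB left
drive 2: place 3 GB, 2 GB left
drive 3: place 5 GB, 3 GB left
drive 4: place 5 GB, 3 GB left
drive 5: place 7 GB, 1 GB left
drive 6: place 4 GB, 4 GB left
drive 7: place 5 GB, 3 GB left
drive 8: place 5 GB, 3 GB left
drive 5: place 1 GB, 0 GB left
drive 9: place 5 GB, 3 GB left
drive 1: place 2 GB, 0 GB left
drive 3: place 3 GB, 0 GB left
drive 10: place 7 GB, 1 GB left
drive 11: place 6 GB, 2 GB left

11 drives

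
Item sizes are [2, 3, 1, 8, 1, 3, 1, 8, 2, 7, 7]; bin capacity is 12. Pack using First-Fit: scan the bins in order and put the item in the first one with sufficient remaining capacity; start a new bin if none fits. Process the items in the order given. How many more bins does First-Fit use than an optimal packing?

First-Fit: [2,3,1,1,3,1] [8,2] [8] [7] [7] → 5 bins.
Total size 43; any packing needs at least ⌈43/12⌉ = 4 bins.
An optimal packing achieves that bound: [8,3,1] [8,3,1] [7,2,2,1] [7] → 4 bins.
Excess: 5 − 4 = 1.

1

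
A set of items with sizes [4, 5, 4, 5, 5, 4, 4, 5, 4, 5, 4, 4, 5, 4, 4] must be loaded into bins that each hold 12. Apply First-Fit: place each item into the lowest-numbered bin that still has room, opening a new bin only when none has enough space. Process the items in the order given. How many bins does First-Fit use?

bin 1: place 4, 8 left
bin 1: place 5, 3 left
bin 2: place 4, 8 left
bin 2: place 5, 3 left
bin 3: place 5, 7 left
bin 3: place 4, 3 left
bin 4: place 4, 8 left
bin 4: place 5, 3 left
bin 5: place 4, 8 left
bin 5: place 5, 3 left
bin 6: place 4, 8 left
bin 6: place 4, 4 left
bin 7: place 5, 7 left
bin 6: place 4, 0 left
bin 7: place 4, 3 left

7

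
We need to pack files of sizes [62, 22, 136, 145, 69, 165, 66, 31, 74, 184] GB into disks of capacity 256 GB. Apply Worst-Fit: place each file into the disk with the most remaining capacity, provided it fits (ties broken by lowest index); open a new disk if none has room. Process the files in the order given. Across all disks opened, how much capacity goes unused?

62 GB → disk 1 (remaining 194 GB)
22 GB → disk 1 (remaining 172 GB)
136 GB → disk 1 (remaining 36 GB)
145 GB → disk 2 (remaining 111 GB)
69 GB → disk 2 (remaining 42 GB)
165 GB → disk 3 (remaining 91 GB)
66 GB → disk 3 (remaining 25 GB)
31 GB → disk 2 (remaining 11 GB)
74 GB → disk 4 (remaining 182 GB)
184 GB → disk 5 (remaining 72 GB)
5 disks × 256 GB = 1280 GB; used 954 GB; unused 326 GB.

326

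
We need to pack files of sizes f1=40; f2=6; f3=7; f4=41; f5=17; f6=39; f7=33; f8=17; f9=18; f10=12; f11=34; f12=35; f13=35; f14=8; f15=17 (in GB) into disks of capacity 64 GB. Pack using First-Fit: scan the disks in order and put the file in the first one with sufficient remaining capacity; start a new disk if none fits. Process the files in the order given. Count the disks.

f1 (40 GB) → disk 1 (remaining 24 GB)
f2 (6 GB) → disk 1 (remaining 18 GB)
f3 (7 GB) → disk 1 (remaining 11 GB)
f4 (41 GB) → disk 2 (remaining 23 GB)
f5 (17 GB) → disk 2 (remaining 6 GB)
f6 (39 GB) → disk 3 (remaining 25 GB)
f7 (33 GB) → disk 4 (remaining 31 GB)
f8 (17 GB) → disk 3 (remaining 8 GB)
f9 (18 GB) → disk 4 (remaining 13 GB)
f10 (12 GB) → disk 4 (remaining 1 GB)
f11 (34 GB) → disk 5 (remaining 30 GB)
f12 (35 GB) → disk 6 (remaining 29 GB)
f13 (35 GB) → disk 7 (remaining 29 GB)
f14 (8 GB) → disk 1 (remaining 3 GB)
f15 (17 GB) → disk 5 (remaining 13 GB)

7 disks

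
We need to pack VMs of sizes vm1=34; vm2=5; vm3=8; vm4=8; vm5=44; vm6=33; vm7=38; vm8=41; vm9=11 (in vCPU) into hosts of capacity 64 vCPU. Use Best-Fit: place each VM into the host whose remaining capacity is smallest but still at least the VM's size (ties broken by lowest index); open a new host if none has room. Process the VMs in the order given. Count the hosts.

5 hosts

vm1 (34 vCPU) → host 1 (remaining 30 vCPU)
vm2 (5 vCPU) → host 1 (remaining 25 vCPU)
vm3 (8 vCPU) → host 1 (remaining 17 vCPU)
vm4 (8 vCPU) → host 1 (remaining 9 vCPU)
vm5 (44 vCPU) → host 2 (remaining 20 vCPU)
vm6 (33 vCPU) → host 3 (remaining 31 vCPU)
vm7 (38 vCPU) → host 4 (remaining 26 vCPU)
vm8 (41 vCPU) → host 5 (remaining 23 vCPU)
vm9 (11 vCPU) → host 2 (remaining 9 vCPU)
Final hosts: [34,5,8,8] [44,11] [33] [38] [41].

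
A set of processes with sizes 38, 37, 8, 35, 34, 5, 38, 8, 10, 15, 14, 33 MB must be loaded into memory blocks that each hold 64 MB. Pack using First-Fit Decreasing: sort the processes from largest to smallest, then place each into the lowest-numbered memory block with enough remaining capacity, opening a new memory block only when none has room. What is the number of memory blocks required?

Sorted descending: 38, 38, 37, 35, 34, 33, 15, 14, 10, 8, 8, 5.
Put 38 MB in memory block 1; 26 MB remain.
Put 38 MB in memory block 2; 26 MB remain.
Put 37 MB in memory block 3; 27 MB remain.
Put 35 MB in memory block 4; 29 MB remain.
Put 34 MB in memory block 5; 30 MB remain.
Put 33 MB in memory block 6; 31 MB remain.
Put 15 MB in memory block 1; 11 MB remain.
Put 14 MB in memory block 2; 12 MB remain.
Put 10 MB in memory block 1; 1 MB remain.
Put 8 MB in memory block 2; 4 MB remain.
Put 8 MB in memory block 3; 19 MB remain.
Put 5 MB in memory block 3; 14 MB remain.

6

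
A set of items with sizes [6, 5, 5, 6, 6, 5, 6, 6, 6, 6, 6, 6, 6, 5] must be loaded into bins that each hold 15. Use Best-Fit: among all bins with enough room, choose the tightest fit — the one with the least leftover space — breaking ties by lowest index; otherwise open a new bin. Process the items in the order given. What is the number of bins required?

bin 1: place 6, 9 left
bin 1: place 5, 4 left
bin 2: place 5, 10 left
bin 2: place 6, 4 left
bin 3: place 6, 9 left
bin 3: place 5, 4 left
bin 4: place 6, 9 left
bin 4: place 6, 3 left
bin 5: place 6, 9 left
bin 5: place 6, 3 left
bin 6: place 6, 9 left
bin 6: place 6, 3 left
bin 7: place 6, 9 left
bin 7: place 5, 4 left

7 bins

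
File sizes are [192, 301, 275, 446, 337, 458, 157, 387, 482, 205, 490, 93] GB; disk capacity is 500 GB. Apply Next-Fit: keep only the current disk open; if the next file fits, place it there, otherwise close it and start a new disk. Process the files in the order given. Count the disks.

11 disks

Put 192 GB in disk 1; 308 GB remain.
Put 301 GB in disk 1; 7 GB remain.
Put 275 GB in disk 2; 225 GB remain.
Put 446 GB in disk 3; 54 GB remain.
Put 337 GB in disk 4; 163 GB remain.
Put 458 GB in disk 5; 42 GB remain.
Put 157 GB in disk 6; 343 GB remain.
Put 387 GB in disk 7; 113 GB remain.
Put 482 GB in disk 8; 18 GB remain.
Put 205 GB in disk 9; 295 GB remain.
Put 490 GB in disk 10; 10 GB remain.
Put 93 GB in disk 11; 407 GB remain.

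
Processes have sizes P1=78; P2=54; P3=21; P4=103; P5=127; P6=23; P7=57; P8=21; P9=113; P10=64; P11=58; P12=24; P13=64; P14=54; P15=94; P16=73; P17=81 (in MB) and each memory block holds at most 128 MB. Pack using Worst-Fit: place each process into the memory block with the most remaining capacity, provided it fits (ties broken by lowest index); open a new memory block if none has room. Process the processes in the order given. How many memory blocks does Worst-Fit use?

P1 (78 MB) → memory block 1 (remaining 50 MB)
P2 (54 MB) → memory block 2 (remaining 74 MB)
P3 (21 MB) → memory block 2 (remaining 53 MB)
P4 (103 MB) → memory block 3 (remaining 25 MB)
P5 (127 MB) → memory block 4 (remaining 1 MB)
P6 (23 MB) → memory block 2 (remaining 30 MB)
P7 (57 MB) → memory block 5 (remaining 71 MB)
P8 (21 MB) → memory block 5 (remaining 50 MB)
P9 (113 MB) → memory block 6 (remaining 15 MB)
P10 (64 MB) → memory block 7 (remaining 64 MB)
P11 (58 MB) → memory block 7 (remaining 6 MB)
P12 (24 MB) → memory block 1 (remaining 26 MB)
P13 (64 MB) → memory block 8 (remaining 64 MB)
P14 (54 MB) → memory block 8 (remaining 10 MB)
P15 (94 MB) → memory block 9 (remaining 34 MB)
P16 (73 MB) → memory block 10 (remaining 55 MB)
P17 (81 MB) → memory block 11 (remaining 47 MB)
Final memory blocks: [78,24] [54,21,23] [103] [127] [57,21] [113] [64,58] [64,54] [94] [73] [81].

11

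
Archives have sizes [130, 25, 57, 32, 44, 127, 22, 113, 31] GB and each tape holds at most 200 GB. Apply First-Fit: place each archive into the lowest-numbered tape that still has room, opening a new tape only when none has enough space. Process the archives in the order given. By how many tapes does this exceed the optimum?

1

First-Fit: [130,25,32] [57,44,22,31] [127] [113] → 4 tapes.
Total size 581 GB; any packing needs at least ⌈581/200⌉ = 3 tapes.
An optimal packing achieves that bound: [130,57] [127,44,25] [113,32,31,22] → 3 tapes.
Excess: 4 − 3 = 1.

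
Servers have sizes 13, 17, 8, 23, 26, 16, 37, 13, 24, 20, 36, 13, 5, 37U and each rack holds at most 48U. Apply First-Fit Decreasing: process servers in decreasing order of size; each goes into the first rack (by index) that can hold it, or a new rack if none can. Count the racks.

Sorted descending: 37, 37, 36, 26, 24, 23, 20, 17, 16, 13, 13, 13, 8, 5.
Put 37U in rack 1; 11U remain.
Put 37U in rack 2; 11U remain.
Put 36U in rack 3; 12U remain.
Put 26U in rack 4; 22U remain.
Put 24U in rack 5; 24U remain.
Put 23U in rack 5; 1U remain.
Put 20U in rack 4; 2U remain.
Put 17U in rack 6; 31U remain.
Put 16U in rack 6; 15U remain.
Put 13U in rack 6; 2U remain.
Put 13U in rack 7; 35U remain.
Put 13U in rack 7; 22U remain.
Put 8U in rack 1; 3U remain.
Put 5U in rack 2; 6U remain.

7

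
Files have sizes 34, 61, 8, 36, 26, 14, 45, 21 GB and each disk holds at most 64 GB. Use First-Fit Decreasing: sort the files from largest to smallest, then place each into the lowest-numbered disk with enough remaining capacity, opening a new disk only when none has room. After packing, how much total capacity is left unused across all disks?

11

Sorted descending: 61, 45, 36, 34, 26, 21, 14, 8.
Put 61 GB in disk 1; 3 GB remain.
Put 45 GB in disk 2; 19 GB remain.
Put 36 GB in disk 3; 28 GB remain.
Put 34 GB in disk 4; 30 GB remain.
Put 26 GB in disk 3; 2 GB remain.
Put 21 GB in disk 4; 9 GB remain.
Put 14 GB in disk 2; 5 GB remain.
Put 8 GB in disk 4; 1 GB remain.
4 disks × 64 GB = 256 GB; used 245 GB; unused 11 GB.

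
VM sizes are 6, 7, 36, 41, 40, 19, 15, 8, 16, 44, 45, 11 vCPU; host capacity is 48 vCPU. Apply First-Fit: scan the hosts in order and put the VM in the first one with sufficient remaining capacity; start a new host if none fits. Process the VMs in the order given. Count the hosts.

Put 6 vCPU in host 1; 42 vCPU remain.
Put 7 vCPU in host 1; 35 vCPU remain.
Put 36 vCPU in host 2; 12 vCPU remain.
Put 41 vCPU in host 3; 7 vCPU remain.
Put 40 vCPU in host 4; 8 vCPU remain.
Put 19 vCPU in host 1; 16 vCPU remain.
Put 15 vCPU in host 1; 1 vCPU remain.
Put 8 vCPU in host 2; 4 vCPU remain.
Put 16 vCPU in host 5; 32 vCPU remain.
Put 44 vCPU in host 6; 4 vCPU remain.
Put 45 vCPU in host 7; 3 vCPU remain.
Put 11 vCPU in host 5; 21 vCPU remain.
Final hosts: [6,7,19,15] [36,8] [41] [40] [16,11] [44] [45].

7 hosts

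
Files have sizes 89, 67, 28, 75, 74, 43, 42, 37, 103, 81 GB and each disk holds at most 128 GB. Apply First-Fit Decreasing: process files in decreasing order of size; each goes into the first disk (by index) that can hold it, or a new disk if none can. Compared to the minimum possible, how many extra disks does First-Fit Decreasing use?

0

First-Fit Decreasing: [103] [89,37] [81,43] [75,42] [74,28] [67] → 6 disks.
6 files exceed 64 GB (half the capacity), and no two of those can share a disk, so at least 6 disks are needed.
So 6 is already optimal.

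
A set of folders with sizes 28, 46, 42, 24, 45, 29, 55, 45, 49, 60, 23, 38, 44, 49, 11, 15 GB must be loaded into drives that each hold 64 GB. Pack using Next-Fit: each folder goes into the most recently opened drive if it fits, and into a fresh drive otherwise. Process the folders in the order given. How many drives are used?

drive 1: place 28 GB, 36 GB left
drive 2: place 46 GB, 18 GB left
drive 3: place 42 GB, 22 GB left
drive 4: place 24 GB, 40 GB left
drive 5: place 45 GB, 19 GB left
drive 6: place 29 GB, 35 GB left
drive 7: place 55 GB, 9 GB left
drive 8: place 45 GB, 19 GB left
drive 9: place 49 GB, 15 GB left
drive 10: place 60 GB, 4 GB left
drive 11: place 23 GB, 41 GB left
drive 11: place 38 GB, 3 GB left
drive 12: place 44 GB, 20 GB left
drive 13: place 49 GB, 15 GB left
drive 13: place 11 GB, 4 GB left
drive 14: place 15 GB, 49 GB left

14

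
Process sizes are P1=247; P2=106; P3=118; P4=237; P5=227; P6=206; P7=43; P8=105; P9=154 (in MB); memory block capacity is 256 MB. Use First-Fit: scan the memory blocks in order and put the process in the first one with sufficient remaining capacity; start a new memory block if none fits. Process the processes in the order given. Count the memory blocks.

7

memory block 1: place P1 (247 MB), 9 MB left
memory block 2: place P2 (106 MB), 150 MB left
memory block 2: place P3 (118 MB), 32 MB left
memory block 3: place P4 (237 MB), 19 MB left
memory block 4: place P5 (227 MB), 29 MB left
memory block 5: place P6 (206 MB), 50 MB left
memory block 5: place P7 (43 MB), 7 MB left
memory block 6: place P8 (105 MB), 151 MB left
memory block 7: place P9 (154 MB), 102 MB left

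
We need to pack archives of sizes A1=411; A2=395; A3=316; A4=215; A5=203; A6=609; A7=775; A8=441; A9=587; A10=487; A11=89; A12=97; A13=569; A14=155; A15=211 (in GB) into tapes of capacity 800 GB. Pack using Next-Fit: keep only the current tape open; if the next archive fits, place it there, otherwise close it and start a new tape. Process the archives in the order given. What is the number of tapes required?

Put A1 (411 GB) in tape 1; 389 GB remain.
Put A2 (395 GB) in tape 2; 405 GB remain.
Put A3 (316 GB) in tape 2; 89 GB remain.
Put A4 (215 GB) in tape 3; 585 GB remain.
Put A5 (203 GB) in tape 3; 382 GB remain.
Put A6 (609 GB) in tape 4; 191 GB remain.
Put A7 (775 GB) in tape 5; 25 GB remain.
Put A8 (441 GB) in tape 6; 359 GB remain.
Put A9 (587 GB) in tape 7; 213 GB remain.
Put A10 (487 GB) in tape 8; 313 GB remain.
Put A11 (89 GB) in tape 8; 224 GB remain.
Put A12 (97 GB) in tape 8; 127 GB remain.
Put A13 (569 GB) in tape 9; 231 GB remain.
Put A14 (155 GB) in tape 9; 76 GB remain.
Put A15 (211 GB) in tape 10; 589 GB remain.
Final tapes: [411] [395,316] [215,203] [609] [775] [441] [587] [487,89,97] [569,155] [211].

10 tapes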